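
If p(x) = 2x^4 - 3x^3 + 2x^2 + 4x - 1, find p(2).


Using direct substitution:
  2 * (2)^4 = 32
  -3 * (2)^3 = -24
  2 * (2)^2 = 8
  4 * (2)^1 = 8
  constant: -1
Sum = 32 - 24 + 8 + 8 - 1 = 23


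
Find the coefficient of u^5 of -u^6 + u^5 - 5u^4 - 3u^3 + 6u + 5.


Read off the coefficient of u^5: 1


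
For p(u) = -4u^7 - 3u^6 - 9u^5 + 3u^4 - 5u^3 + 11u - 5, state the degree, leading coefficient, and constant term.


Highest power of u is 7, with coefficient -4. Constant term is -5.
Degree = 7, leading coefficient = -4, constant term = -5


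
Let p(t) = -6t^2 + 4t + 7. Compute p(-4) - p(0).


p(-4) = -105
p(0) = 7
p(-4) - p(0) = -105 - 7 = -112


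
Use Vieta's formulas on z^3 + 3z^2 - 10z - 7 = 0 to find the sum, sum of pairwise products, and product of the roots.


Monic cubic z^3+bz^2+cz+d=0: sum=-b, pairwise sum=c, product=-d.
b=3, c=-10, d=-7
r1+r2+r3 = -3
r1r2+r1r3+r2r3 = -10
r1r2r3 = 7


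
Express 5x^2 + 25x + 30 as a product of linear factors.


Roots satisfy r1 + r2 = -b/a = -5 and r1*r2 = c/a = 6.
So r1 = -3, r2 = -2.
5x^2 + 25x + 30 = 5(x - r1)(x - r2) = 5(x + 3)(x + 2)


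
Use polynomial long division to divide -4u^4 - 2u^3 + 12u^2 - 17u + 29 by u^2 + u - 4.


(-4u^4 - 2u^3 + 12u^2 - 17u + 29) / (u^2 + u - 4)
Step 1: -4u^2 * (u^2 + u - 4) = -4u^4 - 4u^3 + 16u^2; subtract.
Step 2: 2u * (u^2 + u - 4) = 2u^3 + 2u^2 - 8u; subtract.
Step 3: -6 * (u^2 + u - 4) = -6u^2 - 6u + 24; subtract.
Quotient: -4u^2 + 2u - 6, Remainder: -3u + 5


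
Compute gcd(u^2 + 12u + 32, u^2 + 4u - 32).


Factor each:
  u^2 + 12u + 32 = (u + 8)(u + 4)
  u^2 + 4u - 32 = (u + 8)(u - 4)
Common monic factor: u + 8


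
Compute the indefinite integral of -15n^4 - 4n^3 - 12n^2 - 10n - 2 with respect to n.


Reverse power rule on each term:
  ∫ -15n^4 dn = -3n^5
  ∫ -4n^3 dn = -n^4
  ∫ -12n^2 dn = -4n^3
  ∫ -10n dn = -5n^2
  ∫ -2 dn = -2n
F(n) = -3n^5 - n^4 - 4n^3 - 5n^2 - 2n + C


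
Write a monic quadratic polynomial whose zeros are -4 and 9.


p(z) = (z + 4)(z - 9)
Expand: z^2 - 5z - 36


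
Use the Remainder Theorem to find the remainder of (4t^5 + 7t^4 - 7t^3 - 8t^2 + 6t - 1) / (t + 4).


By the Remainder Theorem, the remainder equals p(-4):
  4*(-4)^5 = -4096
  7*(-4)^4 = 1792
  -7*(-4)^3 = 448
  -8*(-4)^2 = -128
  6*(-4)^1 = -24
  constant: -1
Sum: -4096 + 1792 + 448 - 128 - 24 - 1 = -2009


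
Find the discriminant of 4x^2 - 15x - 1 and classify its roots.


D = b^2 - 4ac = (-15)^2 - 4(4)(-1) = 225 + 16 = 241
Since D > 0: two distinct irrational roots


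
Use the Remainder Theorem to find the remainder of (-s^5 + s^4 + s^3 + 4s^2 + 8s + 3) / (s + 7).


By the Remainder Theorem, the remainder equals p(-7):
  -1*(-7)^5 = 16807
  1*(-7)^4 = 2401
  1*(-7)^3 = -343
  4*(-7)^2 = 196
  8*(-7)^1 = -56
  constant: 3
Sum: 16807 + 2401 - 343 + 196 - 56 + 3 = 19008


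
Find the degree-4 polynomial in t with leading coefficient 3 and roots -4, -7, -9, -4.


p(t) = 3(t + 4)(t + 7)(t + 9)(t + 4)
Expand: 3t^4 + 72t^3 + 621t^2 + 2280t + 3024


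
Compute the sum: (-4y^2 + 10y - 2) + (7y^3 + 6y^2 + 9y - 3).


Align terms by degree and add:
  -4y^2 + 10y - 2
+ 7y^3 + 6y^2 + 9y - 3
= 7y^3 + 2y^2 + 19y - 5


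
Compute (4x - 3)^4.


Expand (4x - 3)^4 by repeated multiplication:
  (4x - 3)^2 = 16x^2 - 24x + 9
  (4x - 3)^3 = 64x^3 - 144x^2 + 108x - 27
= 256x^4 - 768x^3 + 864x^2 - 432x + 81


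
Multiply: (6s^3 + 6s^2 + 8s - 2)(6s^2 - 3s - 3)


Distribute each term of the first polynomial:
  (6s^3)(6s^2 - 3s - 3) = 36s^5 - 18s^4 - 18s^3
  (6s^2)(6s^2 - 3s - 3) = 36s^4 - 18s^3 - 18s^2
  (8s)(6s^2 - 3s - 3) = 48s^3 - 24s^2 - 24s
  (-2)(6s^2 - 3s - 3) = -12s^2 + 6s + 6
Sum: 36s^5 + 18s^4 + 12s^3 - 54s^2 - 18s + 6


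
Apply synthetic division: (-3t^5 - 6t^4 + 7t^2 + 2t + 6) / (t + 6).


Synthetic division with c = -6. Coefficients: -3, -6, 0, 7, 2, 6
Bring down -3.
  -3 * -6 = 18; 18 - 6 = 12
  12 * -6 = -72; -72 + 0 = -72
  -72 * -6 = 432; 432 + 7 = 439
  439 * -6 = -2634; -2634 + 2 = -2632
  -2632 * -6 = 15792; 15792 + 6 = 15798
Quotient: -3t^4 + 12t^3 - 72t^2 + 439t - 2632, Remainder: 15798


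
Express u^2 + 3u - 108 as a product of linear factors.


Roots satisfy r1 + r2 = -b/a = -3 and r1*r2 = c/a = -108.
So r1 = -12, r2 = 9.
u^2 + 3u - 108 = (u - r1)(u - r2) = (u + 12)(u - 9)


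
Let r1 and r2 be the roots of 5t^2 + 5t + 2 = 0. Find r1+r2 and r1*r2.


For at^2+bt+c=0: sum = -b/a, product = c/a.
a=5, b=5, c=2
Sum = -(5)/5 = -1
Product = (2)/5 = 2/5


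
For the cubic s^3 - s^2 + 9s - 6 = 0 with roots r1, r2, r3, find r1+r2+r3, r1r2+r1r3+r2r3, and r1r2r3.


Monic cubic s^3+bs^2+cs+d=0: sum=-b, pairwise sum=c, product=-d.
b=-1, c=9, d=-6
r1+r2+r3 = 1
r1r2+r1r3+r2r3 = 9
r1r2r3 = 6


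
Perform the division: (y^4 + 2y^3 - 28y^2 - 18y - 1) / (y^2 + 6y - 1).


(y^4 + 2y^3 - 28y^2 - 18y - 1) / (y^2 + 6y - 1)
Step 1: y^2 * (y^2 + 6y - 1) = y^4 + 6y^3 - y^2; subtract.
Step 2: -4y * (y^2 + 6y - 1) = -4y^3 - 24y^2 + 4y; subtract.
Step 3: -3 * (y^2 + 6y - 1) = -3y^2 - 18y + 3; subtract.
Quotient: y^2 - 4y - 3, Remainder: -4y - 4


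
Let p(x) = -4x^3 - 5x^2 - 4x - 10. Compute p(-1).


Using direct substitution:
  -4 * (-1)^3 = 4
  -5 * (-1)^2 = -5
  -4 * (-1)^1 = 4
  constant: -10
Sum = 4 - 5 + 4 - 10 = -7


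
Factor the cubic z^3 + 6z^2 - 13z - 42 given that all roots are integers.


Try integer roots (divisors of -42). z=-7: p(-7)=0.
Divide out (z + 7): quotient is z^2 - z - 6.
Factor the quadratic: (z + 2)(z - 3)
Result: (z + 7)(z + 2)(z - 3)


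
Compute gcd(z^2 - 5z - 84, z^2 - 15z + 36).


Factor each:
  z^2 - 5z - 84 = (z - 12)(z + 7)
  z^2 - 15z + 36 = (z - 12)(z - 3)
Common monic factor: z - 12


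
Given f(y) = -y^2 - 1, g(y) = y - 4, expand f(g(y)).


Substitute g(y) into f:
f(g(y)) = -1*(y - 4)^2 + (-1)
(y - 4)^2 = y^2 - 8y + 16
Expand and combine: -y^2 + 8y - 17


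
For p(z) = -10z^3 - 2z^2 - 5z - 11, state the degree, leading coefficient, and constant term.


Highest power of z is 3, with coefficient -10. Constant term is -11.
Degree = 3, leading coefficient = -10, constant term = -11


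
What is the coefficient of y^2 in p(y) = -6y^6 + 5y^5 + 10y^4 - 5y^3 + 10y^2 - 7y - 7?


Read off the coefficient of y^2: 10


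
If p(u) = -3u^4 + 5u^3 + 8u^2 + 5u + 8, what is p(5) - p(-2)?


p(5) = -1017
p(-2) = -58
p(5) - p(-2) = -1017 + 58 = -959


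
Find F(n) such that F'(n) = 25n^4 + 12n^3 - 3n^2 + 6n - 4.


Reverse power rule on each term:
  ∫ 25n^4 dn = 5n^5
  ∫ 12n^3 dn = 3n^4
  ∫ -3n^2 dn = -n^3
  ∫ 6n dn = 3n^2
  ∫ -4 dn = -4n
F(n) = 5n^5 + 3n^4 - n^3 + 3n^2 - 4n + C


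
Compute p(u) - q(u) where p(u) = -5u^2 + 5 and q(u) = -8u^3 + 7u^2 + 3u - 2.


Distribute the minus sign:
  (-5u^2 + 5)
- (-8u^3 + 7u^2 + 3u - 2)
Negate second polynomial: 8u^3 - 7u^2 - 3u + 2
Add: 8u^3 - 12u^2 - 3u + 7


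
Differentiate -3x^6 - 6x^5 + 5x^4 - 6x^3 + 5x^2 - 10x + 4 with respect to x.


Apply the power rule term by term:
  d/dx(-3x^6) = -18x^5
  d/dx(-6x^5) = -30x^4
  d/dx(5x^4) = 20x^3
  d/dx(-6x^3) = -18x^2
  d/dx(5x^2) = 10x
  d/dx(-10x) = -10
  d/dx(4) = 0
p'(x) = -18x^5 - 30x^4 + 20x^3 - 18x^2 + 10x - 10


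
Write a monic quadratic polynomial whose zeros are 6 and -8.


p(t) = (t - 6)(t + 8)
Expand: t^2 + 2t - 48


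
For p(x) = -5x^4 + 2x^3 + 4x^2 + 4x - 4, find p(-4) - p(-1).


p(-4) = -1364
p(-1) = -11
p(-4) - p(-1) = -1364 + 11 = -1353


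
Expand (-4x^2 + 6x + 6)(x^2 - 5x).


Distribute each term of the first polynomial:
  (-4x^2)(x^2 - 5x) = -4x^4 + 20x^3
  (6x)(x^2 - 5x) = 6x^3 - 30x^2
  (6)(x^2 - 5x) = 6x^2 - 30x
Sum: -4x^4 + 26x^3 - 24x^2 - 30x


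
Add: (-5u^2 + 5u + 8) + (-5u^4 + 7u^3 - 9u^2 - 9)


Align terms by degree and add:
  -5u^2 + 5u + 8
  -5u^4 + 7u^3 - 9u^2 - 9
= -5u^4 + 7u^3 - 14u^2 + 5u - 1


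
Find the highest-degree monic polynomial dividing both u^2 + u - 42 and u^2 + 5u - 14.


Factor each:
  u^2 + u - 42 = (u + 7)(u - 6)
  u^2 + 5u - 14 = (u + 7)(u - 2)
Common monic factor: u + 7


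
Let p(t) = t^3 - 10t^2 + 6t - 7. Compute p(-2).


Using direct substitution:
  1 * (-2)^3 = -8
  -10 * (-2)^2 = -40
  6 * (-2)^1 = -12
  constant: -7
Sum = -8 - 40 - 12 - 7 = -67


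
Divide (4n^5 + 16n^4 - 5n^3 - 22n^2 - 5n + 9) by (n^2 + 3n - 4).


(4n^5 + 16n^4 - 5n^3 - 22n^2 - 5n + 9) / (n^2 + 3n - 4)
Step 1: 4n^3 * (n^2 + 3n - 4) = 4n^5 + 12n^4 - 16n^3; subtract.
Step 2: 4n^2 * (n^2 + 3n - 4) = 4n^4 + 12n^3 - 16n^2; subtract.
Step 3: -n * (n^2 + 3n - 4) = -n^3 - 3n^2 + 4n; subtract.
Step 4: -3 * (n^2 + 3n - 4) = -3n^2 - 9n + 12; subtract.
Quotient: 4n^3 + 4n^2 - n - 3, Remainder: -3


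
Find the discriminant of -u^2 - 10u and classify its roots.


D = b^2 - 4ac = (-10)^2 - 4(-1)(0) = 100 = 100
Since D > 0: two distinct rational roots


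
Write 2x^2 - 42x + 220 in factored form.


Roots satisfy r1 + r2 = -b/a = 21 and r1*r2 = c/a = 110.
So r1 = 11, r2 = 10.
2x^2 - 42x + 220 = 2(x - r1)(x - r2) = 2(x - 11)(x - 10)


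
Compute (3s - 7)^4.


Expand (3s - 7)^4 by repeated multiplication:
  (3s - 7)^2 = 9s^2 - 42s + 49
  (3s - 7)^3 = 27s^3 - 189s^2 + 441s - 343
= 81s^4 - 756s^3 + 2646s^2 - 4116s + 2401


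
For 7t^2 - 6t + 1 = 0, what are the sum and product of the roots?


For at^2+bt+c=0: sum = -b/a, product = c/a.
a=7, b=-6, c=1
Sum = -(-6)/7 = 6/7
Product = (1)/7 = 1/7


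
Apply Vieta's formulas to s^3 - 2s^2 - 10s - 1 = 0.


Monic cubic s^3+bs^2+cs+d=0: sum=-b, pairwise sum=c, product=-d.
b=-2, c=-10, d=-1
r1+r2+r3 = 2
r1r2+r1r3+r2r3 = -10
r1r2r3 = 1


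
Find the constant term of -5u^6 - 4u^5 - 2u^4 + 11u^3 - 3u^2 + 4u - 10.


Read off the constant term: -10


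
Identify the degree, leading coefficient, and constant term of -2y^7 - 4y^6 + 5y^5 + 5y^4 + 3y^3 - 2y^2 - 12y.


Highest power of y is 7, with coefficient -2. Constant term is 0.
Degree = 7, leading coefficient = -2, constant term = 0


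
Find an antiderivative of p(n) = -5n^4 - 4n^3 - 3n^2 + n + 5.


Reverse power rule on each term:
  ∫ -5n^4 dn = -n^5
  ∫ -4n^3 dn = -n^4
  ∫ -3n^2 dn = -n^3
  ∫ n dn = (1/2)n^2
  ∫ 5 dn = 5n
F(n) = -n^5 - n^4 - n^3 + (1/2)n^2 + 5n + C


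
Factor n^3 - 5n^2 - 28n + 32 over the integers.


Try integer roots (divisors of 32). n=-4: p(-4)=0.
Divide out (n + 4): quotient is n^2 - 9n + 8.
Factor the quadratic: (n - 1)(n - 8)
Result: (n + 4)(n - 1)(n - 8)


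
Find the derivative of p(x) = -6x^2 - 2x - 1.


Apply the power rule term by term:
  d/dx(-6x^2) = -12x
  d/dx(-2x) = -2
  d/dx(-1) = 0
p'(x) = -12x - 2


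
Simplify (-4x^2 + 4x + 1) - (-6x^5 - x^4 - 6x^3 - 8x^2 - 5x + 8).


Distribute the minus sign:
  (-4x^2 + 4x + 1)
- (-6x^5 - x^4 - 6x^3 - 8x^2 - 5x + 8)
Negate second polynomial: 6x^5 + x^4 + 6x^3 + 8x^2 + 5x - 8
Add: 6x^5 + x^4 + 6x^3 + 4x^2 + 9x - 7


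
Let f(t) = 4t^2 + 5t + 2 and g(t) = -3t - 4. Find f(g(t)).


Substitute g(t) into f:
f(g(t)) = 4*(-3t - 4)^2 + 5*(-3t - 4) + 2
(-3t - 4)^2 = 9t^2 + 24t + 16
Expand and combine: 36t^2 + 81t + 46


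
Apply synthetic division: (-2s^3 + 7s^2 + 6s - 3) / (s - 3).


Synthetic division with c = 3. Coefficients: -2, 7, 6, -3
Bring down -2.
  -2 * 3 = -6; -6 + 7 = 1
  1 * 3 = 3; 3 + 6 = 9
  9 * 3 = 27; 27 - 3 = 24
Quotient: -2s^2 + s + 9, Remainder: 24


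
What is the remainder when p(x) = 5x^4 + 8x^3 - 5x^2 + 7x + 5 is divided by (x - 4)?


By the Remainder Theorem, the remainder equals p(4):
  5*(4)^4 = 1280
  8*(4)^3 = 512
  -5*(4)^2 = -80
  7*(4)^1 = 28
  constant: 5
Sum: 1280 + 512 - 80 + 28 + 5 = 1745


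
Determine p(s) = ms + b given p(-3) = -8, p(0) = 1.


p(s) = ms + b. Using p(-3)=-8, p(0)=1:
m = (-8 - 1)/(-3) = -9/-3 = 3
b = -8 - m*(-3) = -8 + 9 = 1
p(s) = 3s + 1


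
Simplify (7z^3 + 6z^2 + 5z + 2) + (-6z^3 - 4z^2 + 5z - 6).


Align terms by degree and add:
  7z^3 + 6z^2 + 5z + 2
  -6z^3 - 4z^2 + 5z - 6
= z^3 + 2z^2 + 10z - 4


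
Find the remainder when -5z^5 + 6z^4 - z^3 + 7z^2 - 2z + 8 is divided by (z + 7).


By the Remainder Theorem, the remainder equals p(-7):
  -5*(-7)^5 = 84035
  6*(-7)^4 = 14406
  -1*(-7)^3 = 343
  7*(-7)^2 = 343
  -2*(-7)^1 = 14
  constant: 8
Sum: 84035 + 14406 + 343 + 343 + 14 + 8 = 99149


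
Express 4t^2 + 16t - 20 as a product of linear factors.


Roots satisfy r1 + r2 = -b/a = -4 and r1*r2 = c/a = -5.
So r1 = -5, r2 = 1.
4t^2 + 16t - 20 = 4(t - r1)(t - r2) = 4(t + 5)(t - 1)


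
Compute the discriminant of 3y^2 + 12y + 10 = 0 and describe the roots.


D = b^2 - 4ac = (12)^2 - 4(3)(10) = 144 - 120 = 24
Since D > 0: two distinct irrational roots


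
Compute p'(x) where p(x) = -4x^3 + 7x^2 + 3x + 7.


Apply the power rule term by term:
  d/dx(-4x^3) = -12x^2
  d/dx(7x^2) = 14x
  d/dx(3x) = 3
  d/dx(7) = 0
p'(x) = -12x^2 + 14x + 3


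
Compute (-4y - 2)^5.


Expand (-4y - 2)^5 by repeated multiplication:
  (-4y - 2)^2 = 16y^2 + 16y + 4
  (-4y - 2)^3 = -64y^3 - 96y^2 - 48y - 8
  (-4y - 2)^4 = 256y^4 + 512y^3 + 384y^2 + 128y + 16
= -1024y^5 - 2560y^4 - 2560y^3 - 1280y^2 - 320y - 32


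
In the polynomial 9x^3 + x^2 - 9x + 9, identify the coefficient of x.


Read off the coefficient of x: -9


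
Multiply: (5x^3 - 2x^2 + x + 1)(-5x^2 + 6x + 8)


Distribute each term of the first polynomial:
  (5x^3)(-5x^2 + 6x + 8) = -25x^5 + 30x^4 + 40x^3
  (-2x^2)(-5x^2 + 6x + 8) = 10x^4 - 12x^3 - 16x^2
  (x)(-5x^2 + 6x + 8) = -5x^3 + 6x^2 + 8x
  (1)(-5x^2 + 6x + 8) = -5x^2 + 6x + 8
Sum: -25x^5 + 40x^4 + 23x^3 - 15x^2 + 14x + 8


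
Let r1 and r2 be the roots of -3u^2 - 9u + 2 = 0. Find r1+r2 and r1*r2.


For au^2+bu+c=0: sum = -b/a, product = c/a.
a=-3, b=-9, c=2
Sum = -(-9)/-3 = -3
Product = (2)/-3 = -2/3


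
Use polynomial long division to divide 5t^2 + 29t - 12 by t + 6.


(5t^2 + 29t - 12) / (t + 6)
Step 1: 5t * (t + 6) = 5t^2 + 30t; subtract.
Step 2: -1 * (t + 6) = -t - 6; subtract.
Quotient: 5t - 1, Remainder: -6


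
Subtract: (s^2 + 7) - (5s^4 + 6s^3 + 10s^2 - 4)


Distribute the minus sign:
  (s^2 + 7)
- (5s^4 + 6s^3 + 10s^2 - 4)
Negate second polynomial: -5s^4 - 6s^3 - 10s^2 + 4
Add: -5s^4 - 6s^3 - 9s^2 + 11


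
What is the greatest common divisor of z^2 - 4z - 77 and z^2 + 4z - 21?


Factor each:
  z^2 - 4z - 77 = (z + 7)(z - 11)
  z^2 + 4z - 21 = (z + 7)(z - 3)
Common monic factor: z + 7


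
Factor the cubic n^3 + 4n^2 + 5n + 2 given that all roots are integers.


Try integer roots (divisors of 2). n=-2: p(-2)=0.
Divide out (n + 2): quotient is n^2 + 2n + 1.
Factor the quadratic: (n + 1)(n + 1)
Result: (n + 2)(n + 1)(n + 1)


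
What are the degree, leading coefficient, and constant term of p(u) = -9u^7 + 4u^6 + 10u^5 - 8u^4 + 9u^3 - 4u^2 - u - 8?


Highest power of u is 7, with coefficient -9. Constant term is -8.
Degree = 7, leading coefficient = -9, constant term = -8


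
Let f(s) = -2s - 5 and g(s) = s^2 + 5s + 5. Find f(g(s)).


Substitute g(s) into f:
f(g(s)) = -2*(s^2 + 5s + 5) + (-5)
Expand and combine: -2s^2 - 10s - 15


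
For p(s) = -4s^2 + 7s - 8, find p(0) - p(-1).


p(0) = -8
p(-1) = -19
p(0) - p(-1) = -8 + 19 = 11


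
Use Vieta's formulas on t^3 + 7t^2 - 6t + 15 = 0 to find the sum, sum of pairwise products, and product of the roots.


Monic cubic t^3+bt^2+ct+d=0: sum=-b, pairwise sum=c, product=-d.
b=7, c=-6, d=15
r1+r2+r3 = -7
r1r2+r1r3+r2r3 = -6
r1r2r3 = -15


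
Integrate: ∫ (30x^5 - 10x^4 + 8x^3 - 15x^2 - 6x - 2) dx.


Reverse power rule on each term:
  ∫ 30x^5 dx = 5x^6
  ∫ -10x^4 dx = -2x^5
  ∫ 8x^3 dx = 2x^4
  ∫ -15x^2 dx = -5x^3
  ∫ -6x dx = -3x^2
  ∫ -2 dx = -2x
F(x) = 5x^6 - 2x^5 + 2x^4 - 5x^3 - 3x^2 - 2x + C


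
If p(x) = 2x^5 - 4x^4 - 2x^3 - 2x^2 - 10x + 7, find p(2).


Using direct substitution:
  2 * (2)^5 = 64
  -4 * (2)^4 = -64
  -2 * (2)^3 = -16
  -2 * (2)^2 = -8
  -10 * (2)^1 = -20
  constant: 7
Sum = 64 - 64 - 16 - 8 - 20 + 7 = -37


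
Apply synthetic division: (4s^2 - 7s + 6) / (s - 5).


Synthetic division with c = 5. Coefficients: 4, -7, 6
Bring down 4.
  4 * 5 = 20; 20 - 7 = 13
  13 * 5 = 65; 65 + 6 = 71
Quotient: 4s + 13, Remainder: 71


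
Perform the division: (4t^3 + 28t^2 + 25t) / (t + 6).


(4t^3 + 28t^2 + 25t) / (t + 6)
Step 1: 4t^2 * (t + 6) = 4t^3 + 24t^2; subtract.
Step 2: 4t * (t + 6) = 4t^2 + 24t; subtract.
Step 3: 1 * (t + 6) = t + 6; subtract.
Quotient: 4t^2 + 4t + 1, Remainder: -6


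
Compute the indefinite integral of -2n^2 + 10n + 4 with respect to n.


Reverse power rule on each term:
  ∫ -2n^2 dn = -(2/3)n^3
  ∫ 10n dn = 5n^2
  ∫ 4 dn = 4n
F(n) = -(2/3)n^3 + 5n^2 + 4n + C


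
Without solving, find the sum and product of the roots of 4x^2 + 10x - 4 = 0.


For ax^2+bx+c=0: sum = -b/a, product = c/a.
a=4, b=10, c=-4
Sum = -(10)/4 = -5/2
Product = (-4)/4 = -1


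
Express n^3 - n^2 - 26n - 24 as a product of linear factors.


Try integer roots (divisors of -24). n=-4: p(-4)=0.
Divide out (n + 4): quotient is n^2 - 5n - 6.
Factor the quadratic: (n - 6)(n + 1)
Result: (n + 4)(n - 6)(n + 1)


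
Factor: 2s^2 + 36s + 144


Roots satisfy r1 + r2 = -b/a = -18 and r1*r2 = c/a = 72.
So r1 = -6, r2 = -12.
2s^2 + 36s + 144 = 2(s - r1)(s - r2) = 2(s + 6)(s + 12)


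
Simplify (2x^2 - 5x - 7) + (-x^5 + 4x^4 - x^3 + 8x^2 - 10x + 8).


Align terms by degree and add:
  2x^2 - 5x - 7
  -x^5 + 4x^4 - x^3 + 8x^2 - 10x + 8
= -x^5 + 4x^4 - x^3 + 10x^2 - 15x + 1


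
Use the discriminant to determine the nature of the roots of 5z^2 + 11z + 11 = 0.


D = b^2 - 4ac = (11)^2 - 4(5)(11) = 121 - 220 = -99
Since D < 0: two complex conjugate roots (no real roots)


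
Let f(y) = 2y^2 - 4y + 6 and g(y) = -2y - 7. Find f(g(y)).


Substitute g(y) into f:
f(g(y)) = 2*(-2y - 7)^2 + (-4)*(-2y - 7) + 6
(-2y - 7)^2 = 4y^2 + 28y + 49
Expand and combine: 8y^2 + 64y + 132


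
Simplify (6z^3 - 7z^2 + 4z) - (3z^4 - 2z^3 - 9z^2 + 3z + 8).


Distribute the minus sign:
  (6z^3 - 7z^2 + 4z)
- (3z^4 - 2z^3 - 9z^2 + 3z + 8)
Negate second polynomial: -3z^4 + 2z^3 + 9z^2 - 3z - 8
Add: -3z^4 + 8z^3 + 2z^2 + z - 8


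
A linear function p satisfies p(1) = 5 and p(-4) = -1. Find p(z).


p(z) = mz + b. Using p(1)=5, p(-4)=-1:
m = (5 + 1)/(1 + 4) = 6/5 = 6/5
b = 5 - m*(1) = 5 - 6/5 = 19/5
p(z) = (6/5)z + (19/5)


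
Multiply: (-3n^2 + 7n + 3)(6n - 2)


Distribute each term of the first polynomial:
  (-3n^2)(6n - 2) = -18n^3 + 6n^2
  (7n)(6n - 2) = 42n^2 - 14n
  (3)(6n - 2) = 18n - 6
Sum: -18n^3 + 48n^2 + 4n - 6


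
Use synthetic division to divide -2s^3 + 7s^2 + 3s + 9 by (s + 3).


Synthetic division with c = -3. Coefficients: -2, 7, 3, 9
Bring down -2.
  -2 * -3 = 6; 6 + 7 = 13
  13 * -3 = -39; -39 + 3 = -36
  -36 * -3 = 108; 108 + 9 = 117
Quotient: -2s^2 + 13s - 36, Remainder: 117


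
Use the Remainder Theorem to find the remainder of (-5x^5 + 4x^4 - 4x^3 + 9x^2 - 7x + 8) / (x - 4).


By the Remainder Theorem, the remainder equals p(4):
  -5*(4)^5 = -5120
  4*(4)^4 = 1024
  -4*(4)^3 = -256
  9*(4)^2 = 144
  -7*(4)^1 = -28
  constant: 8
Sum: -5120 + 1024 - 256 + 144 - 28 + 8 = -4228


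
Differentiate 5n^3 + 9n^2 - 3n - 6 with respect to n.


Apply the power rule term by term:
  d/dn(5n^3) = 15n^2
  d/dn(9n^2) = 18n
  d/dn(-3n) = -3
  d/dn(-6) = 0
p'(n) = 15n^2 + 18n - 3


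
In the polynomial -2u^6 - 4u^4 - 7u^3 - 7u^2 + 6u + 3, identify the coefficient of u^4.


Read off the coefficient of u^4: -4


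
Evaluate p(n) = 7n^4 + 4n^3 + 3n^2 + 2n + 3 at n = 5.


Using direct substitution:
  7 * (5)^4 = 4375
  4 * (5)^3 = 500
  3 * (5)^2 = 75
  2 * (5)^1 = 10
  constant: 3
Sum = 4375 + 500 + 75 + 10 + 3 = 4963


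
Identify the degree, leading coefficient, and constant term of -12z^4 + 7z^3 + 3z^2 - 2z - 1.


Highest power of z is 4, with coefficient -12. Constant term is -1.
Degree = 4, leading coefficient = -12, constant term = -1


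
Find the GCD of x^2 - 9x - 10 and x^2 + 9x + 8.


Factor each:
  x^2 - 9x - 10 = (x + 1)(x - 10)
  x^2 + 9x + 8 = (x + 1)(x + 8)
Common monic factor: x + 1


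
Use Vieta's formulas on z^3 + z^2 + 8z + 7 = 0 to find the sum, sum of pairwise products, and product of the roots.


Monic cubic z^3+bz^2+cz+d=0: sum=-b, pairwise sum=c, product=-d.
b=1, c=8, d=7
r1+r2+r3 = -1
r1r2+r1r3+r2r3 = 8
r1r2r3 = -7


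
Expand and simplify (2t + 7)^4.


Expand (2t + 7)^4 by repeated multiplication:
  (2t + 7)^2 = 4t^2 + 28t + 49
  (2t + 7)^3 = 8t^3 + 84t^2 + 294t + 343
= 16t^4 + 224t^3 + 1176t^2 + 2744t + 2401


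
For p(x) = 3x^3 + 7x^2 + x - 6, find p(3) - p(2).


p(3) = 141
p(2) = 48
p(3) - p(2) = 141 - 48 = 93


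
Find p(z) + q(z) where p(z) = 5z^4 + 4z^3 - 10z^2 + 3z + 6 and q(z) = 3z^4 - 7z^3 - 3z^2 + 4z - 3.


Align terms by degree and add:
  5z^4 + 4z^3 - 10z^2 + 3z + 6
+ 3z^4 - 7z^3 - 3z^2 + 4z - 3
= 8z^4 - 3z^3 - 13z^2 + 7z + 3


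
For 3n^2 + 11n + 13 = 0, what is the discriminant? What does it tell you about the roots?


D = b^2 - 4ac = (11)^2 - 4(3)(13) = 121 - 156 = -35
Since D < 0: two complex conjugate roots (no real roots)


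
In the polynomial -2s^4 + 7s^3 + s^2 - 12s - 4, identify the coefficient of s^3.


Read off the coefficient of s^3: 7


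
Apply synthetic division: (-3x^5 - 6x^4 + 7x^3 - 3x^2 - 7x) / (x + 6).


Synthetic division with c = -6. Coefficients: -3, -6, 7, -3, -7, 0
Bring down -3.
  -3 * -6 = 18; 18 - 6 = 12
  12 * -6 = -72; -72 + 7 = -65
  -65 * -6 = 390; 390 - 3 = 387
  387 * -6 = -2322; -2322 - 7 = -2329
  -2329 * -6 = 13974; 13974 + 0 = 13974
Quotient: -3x^4 + 12x^3 - 65x^2 + 387x - 2329, Remainder: 13974


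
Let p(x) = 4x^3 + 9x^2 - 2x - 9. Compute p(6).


Using direct substitution:
  4 * (6)^3 = 864
  9 * (6)^2 = 324
  -2 * (6)^1 = -12
  constant: -9
Sum = 864 + 324 - 12 - 9 = 1167


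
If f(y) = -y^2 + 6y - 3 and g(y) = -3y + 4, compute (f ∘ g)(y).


Substitute g(y) into f:
f(g(y)) = -1*(-3y + 4)^2 + 6*(-3y + 4) + (-3)
(-3y + 4)^2 = 9y^2 - 24y + 16
Expand and combine: -9y^2 + 6y + 5


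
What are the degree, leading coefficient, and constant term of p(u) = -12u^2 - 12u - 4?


Highest power of u is 2, with coefficient -12. Constant term is -4.
Degree = 2, leading coefficient = -12, constant term = -4


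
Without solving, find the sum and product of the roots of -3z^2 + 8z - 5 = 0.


For az^2+bz+c=0: sum = -b/a, product = c/a.
a=-3, b=8, c=-5
Sum = -(8)/-3 = 8/3
Product = (-5)/-3 = 5/3


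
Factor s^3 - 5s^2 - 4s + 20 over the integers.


Try integer roots (divisors of 20). s=-2: p(-2)=0.
Divide out (s + 2): quotient is s^2 - 7s + 10.
Factor the quadratic: (s - 2)(s - 5)
Result: (s + 2)(s - 2)(s - 5)


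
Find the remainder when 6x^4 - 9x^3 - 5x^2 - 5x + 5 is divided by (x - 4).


By the Remainder Theorem, the remainder equals p(4):
  6*(4)^4 = 1536
  -9*(4)^3 = -576
  -5*(4)^2 = -80
  -5*(4)^1 = -20
  constant: 5
Sum: 1536 - 576 - 80 - 20 + 5 = 865


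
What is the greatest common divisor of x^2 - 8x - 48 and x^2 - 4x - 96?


Factor each:
  x^2 - 8x - 48 = (x - 12)(x + 4)
  x^2 - 4x - 96 = (x - 12)(x + 8)
Common monic factor: x - 12


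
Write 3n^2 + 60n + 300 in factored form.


Roots satisfy r1 + r2 = -b/a = -20 and r1*r2 = c/a = 100.
So r1 = -10, r2 = -10.
3n^2 + 60n + 300 = 3(n - r1)(n - r2) = 3(n + 10)(n + 10)


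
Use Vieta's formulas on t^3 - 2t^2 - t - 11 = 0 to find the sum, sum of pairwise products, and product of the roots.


Monic cubic t^3+bt^2+ct+d=0: sum=-b, pairwise sum=c, product=-d.
b=-2, c=-1, d=-11
r1+r2+r3 = 2
r1r2+r1r3+r2r3 = -1
r1r2r3 = 11


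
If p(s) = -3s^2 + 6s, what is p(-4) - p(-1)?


p(-4) = -72
p(-1) = -9
p(-4) - p(-1) = -72 + 9 = -63


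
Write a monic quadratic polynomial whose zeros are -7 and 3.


p(u) = (u + 7)(u - 3)
Expand: u^2 + 4u - 21


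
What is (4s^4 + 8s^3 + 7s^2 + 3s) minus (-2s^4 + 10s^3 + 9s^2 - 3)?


Distribute the minus sign:
  (4s^4 + 8s^3 + 7s^2 + 3s)
- (-2s^4 + 10s^3 + 9s^2 - 3)
Negate second polynomial: 2s^4 - 10s^3 - 9s^2 + 3
Add: 6s^4 - 2s^3 - 2s^2 + 3s + 3


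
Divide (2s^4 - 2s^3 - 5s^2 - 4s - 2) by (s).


(2s^4 - 2s^3 - 5s^2 - 4s - 2) / (s)
Step 1: 2s^3 * (s) = 2s^4; subtract.
Step 2: -2s^2 * (s) = -2s^3; subtract.
Step 3: -5s * (s) = -5s^2; subtract.
Step 4: -4 * (s) = -4s; subtract.
Quotient: 2s^3 - 2s^2 - 5s - 4, Remainder: -2


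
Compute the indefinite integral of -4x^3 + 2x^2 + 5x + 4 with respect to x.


Reverse power rule on each term:
  ∫ -4x^3 dx = -x^4
  ∫ 2x^2 dx = (2/3)x^3
  ∫ 5x dx = (5/2)x^2
  ∫ 4 dx = 4x
F(x) = -x^4 + (2/3)x^3 + (5/2)x^2 + 4x + C


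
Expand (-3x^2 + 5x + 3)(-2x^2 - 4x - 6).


Distribute each term of the first polynomial:
  (-3x^2)(-2x^2 - 4x - 6) = 6x^4 + 12x^3 + 18x^2
  (5x)(-2x^2 - 4x - 6) = -10x^3 - 20x^2 - 30x
  (3)(-2x^2 - 4x - 6) = -6x^2 - 12x - 18
Sum: 6x^4 + 2x^3 - 8x^2 - 42x - 18


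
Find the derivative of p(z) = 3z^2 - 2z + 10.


Apply the power rule term by term:
  d/dz(3z^2) = 6z
  d/dz(-2z) = -2
  d/dz(10) = 0
p'(z) = 6z - 2


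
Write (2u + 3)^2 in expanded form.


Expand (2u + 3)^2 by repeated multiplication:
= 4u^2 + 12u + 9


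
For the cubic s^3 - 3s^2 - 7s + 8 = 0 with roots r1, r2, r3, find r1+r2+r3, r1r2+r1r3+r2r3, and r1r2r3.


Monic cubic s^3+bs^2+cs+d=0: sum=-b, pairwise sum=c, product=-d.
b=-3, c=-7, d=8
r1+r2+r3 = 3
r1r2+r1r3+r2r3 = -7
r1r2r3 = -8


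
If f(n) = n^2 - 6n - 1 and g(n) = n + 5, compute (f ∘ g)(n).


Substitute g(n) into f:
f(g(n)) = 1*(n + 5)^2 + (-6)*(n + 5) + (-1)
(n + 5)^2 = n^2 + 10n + 25
Expand and combine: n^2 + 4n - 6


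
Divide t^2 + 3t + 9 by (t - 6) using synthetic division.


Synthetic division with c = 6. Coefficients: 1, 3, 9
Bring down 1.
  1 * 6 = 6; 6 + 3 = 9
  9 * 6 = 54; 54 + 9 = 63
Quotient: t + 9, Remainder: 63


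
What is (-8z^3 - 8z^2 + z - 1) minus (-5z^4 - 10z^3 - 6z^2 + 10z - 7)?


Distribute the minus sign:
  (-8z^3 - 8z^2 + z - 1)
- (-5z^4 - 10z^3 - 6z^2 + 10z - 7)
Negate second polynomial: 5z^4 + 10z^3 + 6z^2 - 10z + 7
Add: 5z^4 + 2z^3 - 2z^2 - 9z + 6


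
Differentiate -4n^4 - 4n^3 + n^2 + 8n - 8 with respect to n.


Apply the power rule term by term:
  d/dn(-4n^4) = -16n^3
  d/dn(-4n^3) = -12n^2
  d/dn(n^2) = 2n
  d/dn(8n) = 8
  d/dn(-8) = 0
p'(n) = -16n^3 - 12n^2 + 2n + 8


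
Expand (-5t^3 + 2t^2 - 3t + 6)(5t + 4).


Distribute each term of the first polynomial:
  (-5t^3)(5t + 4) = -25t^4 - 20t^3
  (2t^2)(5t + 4) = 10t^3 + 8t^2
  (-3t)(5t + 4) = -15t^2 - 12t
  (6)(5t + 4) = 30t + 24
Sum: -25t^4 - 10t^3 - 7t^2 + 18t + 24


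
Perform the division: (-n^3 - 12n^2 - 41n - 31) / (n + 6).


(-n^3 - 12n^2 - 41n - 31) / (n + 6)
Step 1: -n^2 * (n + 6) = -n^3 - 6n^2; subtract.
Step 2: -6n * (n + 6) = -6n^2 - 36n; subtract.
Step 3: -5 * (n + 6) = -5n - 30; subtract.
Quotient: -n^2 - 6n - 5, Remainder: -1


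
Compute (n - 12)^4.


Expand (n - 12)^4 by repeated multiplication:
  (n - 12)^2 = n^2 - 24n + 144
  (n - 12)^3 = n^3 - 36n^2 + 432n - 1728
= n^4 - 48n^3 + 864n^2 - 6912n + 20736


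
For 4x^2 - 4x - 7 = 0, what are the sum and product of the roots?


For ax^2+bx+c=0: sum = -b/a, product = c/a.
a=4, b=-4, c=-7
Sum = -(-4)/4 = 1
Product = (-7)/4 = -7/4


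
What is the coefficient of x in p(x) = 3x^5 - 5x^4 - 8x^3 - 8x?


Read off the coefficient of x: -8


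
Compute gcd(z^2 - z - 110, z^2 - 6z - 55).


Factor each:
  z^2 - z - 110 = (z - 11)(z + 10)
  z^2 - 6z - 55 = (z - 11)(z + 5)
Common monic factor: z - 11


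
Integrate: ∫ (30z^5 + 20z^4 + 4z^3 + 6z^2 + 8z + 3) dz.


Reverse power rule on each term:
  ∫ 30z^5 dz = 5z^6
  ∫ 20z^4 dz = 4z^5
  ∫ 4z^3 dz = z^4
  ∫ 6z^2 dz = 2z^3
  ∫ 8z dz = 4z^2
  ∫ 3 dz = 3z
F(z) = 5z^6 + 4z^5 + z^4 + 2z^3 + 4z^2 + 3z + C


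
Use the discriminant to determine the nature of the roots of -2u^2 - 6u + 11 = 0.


D = b^2 - 4ac = (-6)^2 - 4(-2)(11) = 36 + 88 = 124
Since D > 0: two distinct irrational roots


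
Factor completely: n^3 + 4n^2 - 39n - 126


Try integer roots (divisors of -126). n=-3: p(-3)=0.
Divide out (n + 3): quotient is n^2 + n - 42.
Factor the quadratic: (n - 6)(n + 7)
Result: (n + 3)(n - 6)(n + 7)


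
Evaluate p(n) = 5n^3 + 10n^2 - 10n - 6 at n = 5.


Using direct substitution:
  5 * (5)^3 = 625
  10 * (5)^2 = 250
  -10 * (5)^1 = -50
  constant: -6
Sum = 625 + 250 - 50 - 6 = 819


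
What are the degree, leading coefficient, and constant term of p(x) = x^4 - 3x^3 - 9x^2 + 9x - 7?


Highest power of x is 4, with coefficient 1. Constant term is -7.
Degree = 4, leading coefficient = 1, constant term = -7


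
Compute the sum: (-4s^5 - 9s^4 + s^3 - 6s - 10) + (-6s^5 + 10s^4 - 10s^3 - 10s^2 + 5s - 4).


Align terms by degree and add:
  -4s^5 - 9s^4 + s^3 - 6s - 10
  -6s^5 + 10s^4 - 10s^3 - 10s^2 + 5s - 4
= -10s^5 + s^4 - 9s^3 - 10s^2 - s - 14


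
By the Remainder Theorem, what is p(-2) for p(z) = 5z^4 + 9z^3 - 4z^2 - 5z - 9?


By the Remainder Theorem, the remainder equals p(-2):
  5*(-2)^4 = 80
  9*(-2)^3 = -72
  -4*(-2)^2 = -16
  -5*(-2)^1 = 10
  constant: -9
Sum: 80 - 72 - 16 + 10 - 9 = -7


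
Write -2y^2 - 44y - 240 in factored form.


Roots satisfy r1 + r2 = -b/a = -22 and r1*r2 = c/a = 120.
So r1 = -10, r2 = -12.
-2y^2 - 44y - 240 = -2(y - r1)(y - r2) = -2(y + 10)(y + 12)


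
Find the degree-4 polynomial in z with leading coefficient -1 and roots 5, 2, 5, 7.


p(z) = -(z - 5)(z - 2)(z - 5)(z - 7)
Expand: -z^4 + 19z^3 - 129z^2 + 365z - 350


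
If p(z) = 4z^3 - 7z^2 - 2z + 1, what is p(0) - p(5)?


p(0) = 1
p(5) = 316
p(0) - p(5) = 1 - 316 = -315


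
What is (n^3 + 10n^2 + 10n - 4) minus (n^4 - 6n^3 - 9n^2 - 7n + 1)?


Distribute the minus sign:
  (n^3 + 10n^2 + 10n - 4)
- (n^4 - 6n^3 - 9n^2 - 7n + 1)
Negate second polynomial: -n^4 + 6n^3 + 9n^2 + 7n - 1
Add: -n^4 + 7n^3 + 19n^2 + 17n - 5


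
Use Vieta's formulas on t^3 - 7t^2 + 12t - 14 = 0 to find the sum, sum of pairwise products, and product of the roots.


Monic cubic t^3+bt^2+ct+d=0: sum=-b, pairwise sum=c, product=-d.
b=-7, c=12, d=-14
r1+r2+r3 = 7
r1r2+r1r3+r2r3 = 12
r1r2r3 = 14


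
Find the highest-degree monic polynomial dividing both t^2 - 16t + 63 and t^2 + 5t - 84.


Factor each:
  t^2 - 16t + 63 = (t - 7)(t - 9)
  t^2 + 5t - 84 = (t - 7)(t + 12)
Common monic factor: t - 7


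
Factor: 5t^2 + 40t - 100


Roots satisfy r1 + r2 = -b/a = -8 and r1*r2 = c/a = -20.
So r1 = -10, r2 = 2.
5t^2 + 40t - 100 = 5(t - r1)(t - r2) = 5(t + 10)(t - 2)


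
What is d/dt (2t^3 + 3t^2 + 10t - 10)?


Apply the power rule term by term:
  d/dt(2t^3) = 6t^2
  d/dt(3t^2) = 6t
  d/dt(10t) = 10
  d/dt(-10) = 0
p'(t) = 6t^2 + 6t + 10


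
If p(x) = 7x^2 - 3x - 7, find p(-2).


Using direct substitution:
  7 * (-2)^2 = 28
  -3 * (-2)^1 = 6
  constant: -7
Sum = 28 + 6 - 7 = 27


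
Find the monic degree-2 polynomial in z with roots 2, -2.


p(z) = (z - 2)(z + 2)
Expand: z^2 - 4


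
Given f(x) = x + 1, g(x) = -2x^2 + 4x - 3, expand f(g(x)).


Substitute g(x) into f:
f(g(x)) = 1*(-2x^2 + 4x - 3) + 1
Expand and combine: -2x^2 + 4x - 2


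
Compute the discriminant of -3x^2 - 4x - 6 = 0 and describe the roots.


D = b^2 - 4ac = (-4)^2 - 4(-3)(-6) = 16 - 72 = -56
Since D < 0: two complex conjugate roots (no real roots)


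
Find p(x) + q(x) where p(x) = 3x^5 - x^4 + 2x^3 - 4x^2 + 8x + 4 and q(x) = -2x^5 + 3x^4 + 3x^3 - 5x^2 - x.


Align terms by degree and add:
  3x^5 - x^4 + 2x^3 - 4x^2 + 8x + 4
  -2x^5 + 3x^4 + 3x^3 - 5x^2 - x
= x^5 + 2x^4 + 5x^3 - 9x^2 + 7x + 4


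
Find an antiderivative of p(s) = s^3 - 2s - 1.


Reverse power rule on each term:
  ∫ s^3 ds = (1/4)s^4
  ∫ -2s ds = -s^2
  ∫ -1 ds = -s
F(s) = (1/4)s^4 - s^2 - s + C


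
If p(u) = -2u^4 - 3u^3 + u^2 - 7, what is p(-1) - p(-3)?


p(-1) = -5
p(-3) = -79
p(-1) - p(-3) = -5 + 79 = 74


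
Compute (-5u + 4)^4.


Expand (-5u + 4)^4 by repeated multiplication:
  (-5u + 4)^2 = 25u^2 - 40u + 16
  (-5u + 4)^3 = -125u^3 + 300u^2 - 240u + 64
= 625u^4 - 2000u^3 + 2400u^2 - 1280u + 256


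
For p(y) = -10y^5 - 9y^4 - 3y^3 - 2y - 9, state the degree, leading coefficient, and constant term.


Highest power of y is 5, with coefficient -10. Constant term is -9.
Degree = 5, leading coefficient = -10, constant term = -9


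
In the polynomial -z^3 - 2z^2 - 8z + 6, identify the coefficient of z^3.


Read off the coefficient of z^3: -1


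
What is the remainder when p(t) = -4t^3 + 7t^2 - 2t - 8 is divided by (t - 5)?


By the Remainder Theorem, the remainder equals p(5):
  -4*(5)^3 = -500
  7*(5)^2 = 175
  -2*(5)^1 = -10
  constant: -8
Sum: -500 + 175 - 10 - 8 = -343


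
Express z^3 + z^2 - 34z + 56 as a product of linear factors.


Try integer roots (divisors of 56). z=-7: p(-7)=0.
Divide out (z + 7): quotient is z^2 - 6z + 8.
Factor the quadratic: (z - 2)(z - 4)
Result: (z + 7)(z - 2)(z - 4)


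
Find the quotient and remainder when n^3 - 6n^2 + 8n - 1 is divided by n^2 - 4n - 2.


(n^3 - 6n^2 + 8n - 1) / (n^2 - 4n - 2)
Step 1: n * (n^2 - 4n - 2) = n^3 - 4n^2 - 2n; subtract.
Step 2: -2 * (n^2 - 4n - 2) = -2n^2 + 8n + 4; subtract.
Quotient: n - 2, Remainder: 2n - 5


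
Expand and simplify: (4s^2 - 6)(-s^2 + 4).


Distribute each term of the first polynomial:
  (4s^2)(-s^2 + 4) = -4s^4 + 16s^2
  (-6)(-s^2 + 4) = 6s^2 - 24
Sum: -4s^4 + 22s^2 - 24


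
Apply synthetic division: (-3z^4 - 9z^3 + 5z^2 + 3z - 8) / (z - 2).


Synthetic division with c = 2. Coefficients: -3, -9, 5, 3, -8
Bring down -3.
  -3 * 2 = -6; -6 - 9 = -15
  -15 * 2 = -30; -30 + 5 = -25
  -25 * 2 = -50; -50 + 3 = -47
  -47 * 2 = -94; -94 - 8 = -102
Quotient: -3z^3 - 15z^2 - 25z - 47, Remainder: -102


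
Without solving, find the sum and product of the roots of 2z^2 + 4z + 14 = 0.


For az^2+bz+c=0: sum = -b/a, product = c/a.
a=2, b=4, c=14
Sum = -(4)/2 = -2
Product = (14)/2 = 7


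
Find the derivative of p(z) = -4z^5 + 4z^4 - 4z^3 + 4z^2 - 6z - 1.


Apply the power rule term by term:
  d/dz(-4z^5) = -20z^4
  d/dz(4z^4) = 16z^3
  d/dz(-4z^3) = -12z^2
  d/dz(4z^2) = 8z
  d/dz(-6z) = -6
  d/dz(-1) = 0
p'(z) = -20z^4 + 16z^3 - 12z^2 + 8z - 6


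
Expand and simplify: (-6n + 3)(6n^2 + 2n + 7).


Distribute each term of the first polynomial:
  (-6n)(6n^2 + 2n + 7) = -36n^3 - 12n^2 - 42n
  (3)(6n^2 + 2n + 7) = 18n^2 + 6n + 21
Sum: -36n^3 + 6n^2 - 36n + 21


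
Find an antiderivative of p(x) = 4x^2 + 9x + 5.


Reverse power rule on each term:
  ∫ 4x^2 dx = (4/3)x^3
  ∫ 9x dx = (9/2)x^2
  ∫ 5 dx = 5x
F(x) = (4/3)x^3 + (9/2)x^2 + 5x + C


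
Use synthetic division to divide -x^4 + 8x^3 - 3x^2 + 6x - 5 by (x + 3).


Synthetic division with c = -3. Coefficients: -1, 8, -3, 6, -5
Bring down -1.
  -1 * -3 = 3; 3 + 8 = 11
  11 * -3 = -33; -33 - 3 = -36
  -36 * -3 = 108; 108 + 6 = 114
  114 * -3 = -342; -342 - 5 = -347
Quotient: -x^3 + 11x^2 - 36x + 114, Remainder: -347


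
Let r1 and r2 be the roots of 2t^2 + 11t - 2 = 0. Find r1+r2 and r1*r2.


For at^2+bt+c=0: sum = -b/a, product = c/a.
a=2, b=11, c=-2
Sum = -(11)/2 = -11/2
Product = (-2)/2 = -1


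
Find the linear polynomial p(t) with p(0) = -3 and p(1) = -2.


p(t) = mt + b. Using p(0)=-3, p(1)=-2:
m = (-3 + 2)/(0 - 1) = -1/-1 = 1
b = -3 - m*(0) = -3 = -3
p(t) = t - 3


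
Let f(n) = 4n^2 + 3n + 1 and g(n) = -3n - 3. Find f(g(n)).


Substitute g(n) into f:
f(g(n)) = 4*(-3n - 3)^2 + 3*(-3n - 3) + 1
(-3n - 3)^2 = 9n^2 + 18n + 9
Expand and combine: 36n^2 + 63n + 28


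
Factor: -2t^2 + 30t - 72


Roots satisfy r1 + r2 = -b/a = 15 and r1*r2 = c/a = 36.
So r1 = 3, r2 = 12.
-2t^2 + 30t - 72 = -2(t - r1)(t - r2) = -2(t - 3)(t - 12)


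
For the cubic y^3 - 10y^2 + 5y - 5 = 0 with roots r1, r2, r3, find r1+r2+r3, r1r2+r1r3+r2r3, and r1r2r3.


Monic cubic y^3+by^2+cy+d=0: sum=-b, pairwise sum=c, product=-d.
b=-10, c=5, d=-5
r1+r2+r3 = 10
r1r2+r1r3+r2r3 = 5
r1r2r3 = 5


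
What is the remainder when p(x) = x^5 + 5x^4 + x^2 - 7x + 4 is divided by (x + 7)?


By the Remainder Theorem, the remainder equals p(-7):
  1*(-7)^5 = -16807
  5*(-7)^4 = 12005
  0*(-7)^3 = 0
  1*(-7)^2 = 49
  -7*(-7)^1 = 49
  constant: 4
Sum: -16807 + 12005 + 0 + 49 + 49 + 4 = -4700


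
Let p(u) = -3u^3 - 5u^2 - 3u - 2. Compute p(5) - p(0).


p(5) = -517
p(0) = -2
p(5) - p(0) = -517 + 2 = -515


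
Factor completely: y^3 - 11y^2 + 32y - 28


Try integer roots (divisors of -28). y=2: p(2)=0.
Divide out (y - 2): quotient is y^2 - 9y + 14.
Factor the quadratic: (y - 7)(y - 2)
Result: (y - 2)(y - 7)(y - 2)


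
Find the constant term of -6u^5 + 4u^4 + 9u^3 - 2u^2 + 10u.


Read off the constant term: 0


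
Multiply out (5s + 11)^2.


Expand (5s + 11)^2 by repeated multiplication:
= 25s^2 + 110s + 121


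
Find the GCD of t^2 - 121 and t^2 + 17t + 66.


Factor each:
  t^2 - 121 = (t + 11)(t - 11)
  t^2 + 17t + 66 = (t + 11)(t + 6)
Common monic factor: t + 11


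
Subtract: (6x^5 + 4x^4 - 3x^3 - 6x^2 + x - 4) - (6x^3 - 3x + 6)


Distribute the minus sign:
  (6x^5 + 4x^4 - 3x^3 - 6x^2 + x - 4)
- (6x^3 - 3x + 6)
Negate second polynomial: -6x^3 + 3x - 6
Add: 6x^5 + 4x^4 - 9x^3 - 6x^2 + 4x - 10


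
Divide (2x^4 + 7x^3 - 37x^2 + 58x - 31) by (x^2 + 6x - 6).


(2x^4 + 7x^3 - 37x^2 + 58x - 31) / (x^2 + 6x - 6)
Step 1: 2x^2 * (x^2 + 6x - 6) = 2x^4 + 12x^3 - 12x^2; subtract.
Step 2: -5x * (x^2 + 6x - 6) = -5x^3 - 30x^2 + 30x; subtract.
Step 3: 5 * (x^2 + 6x - 6) = 5x^2 + 30x - 30; subtract.
Quotient: 2x^2 - 5x + 5, Remainder: -2x - 1


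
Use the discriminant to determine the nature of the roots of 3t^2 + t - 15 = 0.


D = b^2 - 4ac = (1)^2 - 4(3)(-15) = 1 + 180 = 181
Since D > 0: two distinct irrational roots


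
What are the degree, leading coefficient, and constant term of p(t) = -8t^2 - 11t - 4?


Highest power of t is 2, with coefficient -8. Constant term is -4.
Degree = 2, leading coefficient = -8, constant term = -4


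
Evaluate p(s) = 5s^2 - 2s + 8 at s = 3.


Using direct substitution:
  5 * (3)^2 = 45
  -2 * (3)^1 = -6
  constant: 8
Sum = 45 - 6 + 8 = 47


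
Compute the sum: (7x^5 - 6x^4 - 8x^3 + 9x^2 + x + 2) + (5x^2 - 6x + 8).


Align terms by degree and add:
  7x^5 - 6x^4 - 8x^3 + 9x^2 + x + 2
+ 5x^2 - 6x + 8
= 7x^5 - 6x^4 - 8x^3 + 14x^2 - 5x + 10


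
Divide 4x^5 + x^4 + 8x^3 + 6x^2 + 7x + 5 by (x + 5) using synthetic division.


Synthetic division with c = -5. Coefficients: 4, 1, 8, 6, 7, 5
Bring down 4.
  4 * -5 = -20; -20 + 1 = -19
  -19 * -5 = 95; 95 + 8 = 103
  103 * -5 = -515; -515 + 6 = -509
  -509 * -5 = 2545; 2545 + 7 = 2552
  2552 * -5 = -12760; -12760 + 5 = -12755
Quotient: 4x^4 - 19x^3 + 103x^2 - 509x + 2552, Remainder: -12755


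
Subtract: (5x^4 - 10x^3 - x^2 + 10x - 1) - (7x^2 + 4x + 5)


Distribute the minus sign:
  (5x^4 - 10x^3 - x^2 + 10x - 1)
- (7x^2 + 4x + 5)
Negate second polynomial: -7x^2 - 4x - 5
Add: 5x^4 - 10x^3 - 8x^2 + 6x - 6


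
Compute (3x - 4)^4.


Expand (3x - 4)^4 by repeated multiplication:
  (3x - 4)^2 = 9x^2 - 24x + 16
  (3x - 4)^3 = 27x^3 - 108x^2 + 144x - 64
= 81x^4 - 432x^3 + 864x^2 - 768x + 256


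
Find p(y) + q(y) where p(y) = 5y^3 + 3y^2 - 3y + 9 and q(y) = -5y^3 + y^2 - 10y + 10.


Align terms by degree and add:
  5y^3 + 3y^2 - 3y + 9
  -5y^3 + y^2 - 10y + 10
= 4y^2 - 13y + 19


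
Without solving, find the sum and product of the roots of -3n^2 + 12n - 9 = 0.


For an^2+bn+c=0: sum = -b/a, product = c/a.
a=-3, b=12, c=-9
Sum = -(12)/-3 = 4
Product = (-9)/-3 = 3


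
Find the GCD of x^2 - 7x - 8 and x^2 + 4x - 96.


Factor each:
  x^2 - 7x - 8 = (x - 8)(x + 1)
  x^2 + 4x - 96 = (x - 8)(x + 12)
Common monic factor: x - 8


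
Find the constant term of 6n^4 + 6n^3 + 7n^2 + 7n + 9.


Read off the constant term: 9
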